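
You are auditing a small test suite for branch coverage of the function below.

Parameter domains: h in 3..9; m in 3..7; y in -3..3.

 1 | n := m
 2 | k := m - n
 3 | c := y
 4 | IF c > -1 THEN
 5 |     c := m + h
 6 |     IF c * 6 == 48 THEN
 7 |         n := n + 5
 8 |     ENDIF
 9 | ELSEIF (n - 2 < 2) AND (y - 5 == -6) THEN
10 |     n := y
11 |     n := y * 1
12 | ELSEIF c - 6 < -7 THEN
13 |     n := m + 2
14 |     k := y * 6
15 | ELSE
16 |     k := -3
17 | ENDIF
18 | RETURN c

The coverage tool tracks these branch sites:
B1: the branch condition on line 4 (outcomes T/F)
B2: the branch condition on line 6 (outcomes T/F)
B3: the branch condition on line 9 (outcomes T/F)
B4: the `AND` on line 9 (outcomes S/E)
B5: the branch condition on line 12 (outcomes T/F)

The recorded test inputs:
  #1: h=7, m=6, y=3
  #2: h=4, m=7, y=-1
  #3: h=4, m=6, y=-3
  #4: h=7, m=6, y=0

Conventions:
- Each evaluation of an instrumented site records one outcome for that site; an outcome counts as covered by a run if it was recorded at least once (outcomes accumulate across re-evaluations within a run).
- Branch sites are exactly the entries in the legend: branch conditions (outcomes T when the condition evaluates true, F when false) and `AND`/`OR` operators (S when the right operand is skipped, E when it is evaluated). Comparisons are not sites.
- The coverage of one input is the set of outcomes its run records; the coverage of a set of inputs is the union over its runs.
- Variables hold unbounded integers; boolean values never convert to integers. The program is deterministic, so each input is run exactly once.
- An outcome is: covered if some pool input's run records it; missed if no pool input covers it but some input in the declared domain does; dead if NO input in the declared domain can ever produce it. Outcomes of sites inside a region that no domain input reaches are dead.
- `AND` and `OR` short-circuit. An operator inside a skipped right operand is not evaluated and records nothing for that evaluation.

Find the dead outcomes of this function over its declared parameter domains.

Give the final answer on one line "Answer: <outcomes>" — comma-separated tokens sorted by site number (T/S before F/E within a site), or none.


sweeping the full domain (245 inputs) for each outcome:
  reachable outcomes have witnesses, e.g. B1=T (e.g. h=3, m=3, y=0), B1=F (e.g. h=3, m=3, y=-3), B2=T (e.g. h=3, m=5, y=0), B2=F (e.g. h=3, m=3, y=0)
Answer: none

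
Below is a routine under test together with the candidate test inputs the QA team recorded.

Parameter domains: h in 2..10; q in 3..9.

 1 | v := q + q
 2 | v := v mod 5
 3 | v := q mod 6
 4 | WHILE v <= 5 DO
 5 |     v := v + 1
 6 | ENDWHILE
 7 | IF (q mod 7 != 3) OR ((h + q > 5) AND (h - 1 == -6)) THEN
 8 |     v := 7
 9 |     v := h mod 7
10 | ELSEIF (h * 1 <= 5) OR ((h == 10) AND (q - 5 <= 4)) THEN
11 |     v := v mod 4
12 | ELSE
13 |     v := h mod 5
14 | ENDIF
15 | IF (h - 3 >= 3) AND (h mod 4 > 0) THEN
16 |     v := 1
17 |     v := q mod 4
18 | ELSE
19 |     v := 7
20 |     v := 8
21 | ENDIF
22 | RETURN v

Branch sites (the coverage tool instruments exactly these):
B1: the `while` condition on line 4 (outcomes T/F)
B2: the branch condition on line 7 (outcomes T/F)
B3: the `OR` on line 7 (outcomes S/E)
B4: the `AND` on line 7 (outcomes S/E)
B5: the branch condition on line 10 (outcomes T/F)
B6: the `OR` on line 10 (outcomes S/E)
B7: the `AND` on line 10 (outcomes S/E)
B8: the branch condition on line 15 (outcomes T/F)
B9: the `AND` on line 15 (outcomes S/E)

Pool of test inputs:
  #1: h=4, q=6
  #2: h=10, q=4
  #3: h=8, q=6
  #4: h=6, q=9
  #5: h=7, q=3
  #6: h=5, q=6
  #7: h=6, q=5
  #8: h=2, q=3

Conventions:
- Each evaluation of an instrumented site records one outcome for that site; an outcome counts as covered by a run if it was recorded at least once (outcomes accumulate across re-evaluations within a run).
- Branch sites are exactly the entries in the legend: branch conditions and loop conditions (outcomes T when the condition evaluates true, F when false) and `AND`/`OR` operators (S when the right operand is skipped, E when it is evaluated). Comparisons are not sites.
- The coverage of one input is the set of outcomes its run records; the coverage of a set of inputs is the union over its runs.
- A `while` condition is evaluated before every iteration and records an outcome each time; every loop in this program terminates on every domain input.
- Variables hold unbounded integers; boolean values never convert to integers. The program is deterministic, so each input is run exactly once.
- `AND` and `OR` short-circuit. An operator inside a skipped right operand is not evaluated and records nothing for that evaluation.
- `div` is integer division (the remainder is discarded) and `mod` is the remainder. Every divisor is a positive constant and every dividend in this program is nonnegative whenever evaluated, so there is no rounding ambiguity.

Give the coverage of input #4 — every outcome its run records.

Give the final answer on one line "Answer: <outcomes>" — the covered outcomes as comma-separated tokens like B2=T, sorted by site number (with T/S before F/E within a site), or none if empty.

Tracing the run of input #4 (h=6, q=9):
  B1->T, B1->T, B1->T, B1->F, B3->S, B2->T, B9->E, B8->T
as a set, this run covers: B1=T, B1=F, B2=T, B3=S, B8=T, B9=E

Answer: B1=T, B1=F, B2=T, B3=S, B8=T, B9=E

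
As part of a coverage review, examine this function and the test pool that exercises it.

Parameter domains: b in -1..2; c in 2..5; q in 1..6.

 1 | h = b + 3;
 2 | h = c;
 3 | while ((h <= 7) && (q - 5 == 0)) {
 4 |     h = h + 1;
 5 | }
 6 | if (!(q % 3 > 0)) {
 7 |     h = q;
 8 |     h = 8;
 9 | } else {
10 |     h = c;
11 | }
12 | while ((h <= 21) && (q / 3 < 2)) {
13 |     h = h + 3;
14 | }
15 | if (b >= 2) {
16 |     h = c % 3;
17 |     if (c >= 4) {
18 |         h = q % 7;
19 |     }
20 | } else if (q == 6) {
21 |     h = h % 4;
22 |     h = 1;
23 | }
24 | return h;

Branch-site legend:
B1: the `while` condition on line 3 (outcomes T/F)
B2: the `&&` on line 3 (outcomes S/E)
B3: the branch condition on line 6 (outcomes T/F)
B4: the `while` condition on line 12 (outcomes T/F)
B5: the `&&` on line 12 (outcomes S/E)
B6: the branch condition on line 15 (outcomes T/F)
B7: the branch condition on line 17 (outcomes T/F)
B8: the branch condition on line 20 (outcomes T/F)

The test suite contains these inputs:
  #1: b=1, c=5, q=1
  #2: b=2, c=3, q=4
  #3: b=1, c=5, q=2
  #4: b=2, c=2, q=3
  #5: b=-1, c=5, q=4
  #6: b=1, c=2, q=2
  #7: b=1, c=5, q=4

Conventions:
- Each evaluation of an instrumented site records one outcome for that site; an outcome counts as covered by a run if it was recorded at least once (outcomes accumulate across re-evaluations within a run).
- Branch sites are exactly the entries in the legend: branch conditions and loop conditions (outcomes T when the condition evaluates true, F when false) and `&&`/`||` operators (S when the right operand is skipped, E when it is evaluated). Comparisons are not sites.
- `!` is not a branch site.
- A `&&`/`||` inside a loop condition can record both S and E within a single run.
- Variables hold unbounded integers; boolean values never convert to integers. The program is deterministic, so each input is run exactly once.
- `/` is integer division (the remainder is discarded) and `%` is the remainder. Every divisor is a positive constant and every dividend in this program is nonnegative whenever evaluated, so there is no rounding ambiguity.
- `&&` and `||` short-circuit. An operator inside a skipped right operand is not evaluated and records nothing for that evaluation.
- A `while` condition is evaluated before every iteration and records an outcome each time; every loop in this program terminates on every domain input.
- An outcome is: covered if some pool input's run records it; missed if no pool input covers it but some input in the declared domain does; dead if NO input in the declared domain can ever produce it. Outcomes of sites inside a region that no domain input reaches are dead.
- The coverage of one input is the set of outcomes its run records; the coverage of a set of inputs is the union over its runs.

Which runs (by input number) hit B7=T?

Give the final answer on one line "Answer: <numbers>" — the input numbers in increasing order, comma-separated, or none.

input #1 (b=1, c=5, q=1): never hits B7=T
input #2 (b=2, c=3, q=4): never hits B7=T
input #3 (b=1, c=5, q=2): never hits B7=T
input #4 (b=2, c=2, q=3): never hits B7=T
input #5 (b=-1, c=5, q=4): never hits B7=T
input #6 (b=1, c=2, q=2): never hits B7=T
input #7 (b=1, c=5, q=4): never hits B7=T

Answer: none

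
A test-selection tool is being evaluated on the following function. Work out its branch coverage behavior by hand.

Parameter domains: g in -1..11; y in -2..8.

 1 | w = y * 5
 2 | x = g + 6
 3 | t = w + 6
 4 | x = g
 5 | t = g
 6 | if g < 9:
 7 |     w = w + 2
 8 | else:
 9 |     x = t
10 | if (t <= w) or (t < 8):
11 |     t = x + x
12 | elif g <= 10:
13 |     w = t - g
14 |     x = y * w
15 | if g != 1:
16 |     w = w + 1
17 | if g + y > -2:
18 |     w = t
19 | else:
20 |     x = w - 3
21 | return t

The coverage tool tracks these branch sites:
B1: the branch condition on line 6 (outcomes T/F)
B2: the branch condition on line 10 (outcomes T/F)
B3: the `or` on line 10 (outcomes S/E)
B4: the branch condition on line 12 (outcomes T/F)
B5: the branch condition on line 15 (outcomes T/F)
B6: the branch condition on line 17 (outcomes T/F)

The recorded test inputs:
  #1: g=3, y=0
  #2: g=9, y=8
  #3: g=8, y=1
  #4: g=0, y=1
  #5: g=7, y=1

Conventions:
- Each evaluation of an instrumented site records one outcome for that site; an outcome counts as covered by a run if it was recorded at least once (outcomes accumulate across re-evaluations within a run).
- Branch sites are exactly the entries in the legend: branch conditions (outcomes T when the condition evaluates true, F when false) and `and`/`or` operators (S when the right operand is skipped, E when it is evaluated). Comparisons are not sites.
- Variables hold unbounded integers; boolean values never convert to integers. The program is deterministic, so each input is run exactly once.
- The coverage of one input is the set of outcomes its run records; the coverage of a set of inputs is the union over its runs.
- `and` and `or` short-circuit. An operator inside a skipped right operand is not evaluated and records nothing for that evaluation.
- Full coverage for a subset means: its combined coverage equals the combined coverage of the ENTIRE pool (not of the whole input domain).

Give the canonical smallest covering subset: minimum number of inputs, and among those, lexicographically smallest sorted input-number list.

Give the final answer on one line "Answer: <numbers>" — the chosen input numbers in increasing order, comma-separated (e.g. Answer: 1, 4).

input #1, g=3, y=0: events B1->T, B3->E, B2->T, B5->T, B6->T; outcomes B1=T, B2=T, B3=E, B5=T, B6=T
input #2, g=9, y=8: events B1->F, B3->S, B2->T, B5->T, B6->T; outcomes B1=F, B2=T, B3=S, B5=T, B6=T
input #3, g=8, y=1: events B1->T, B3->E, B2->F, B4->T, B5->T, B6->T; outcomes B1=T, B2=F, B3=E, B4=T, B5=T, B6=T
input #4, g=0, y=1: events B1->T, B3->S, B2->T, B5->T, B6->T; outcomes B1=T, B2=T, B3=S, B5=T, B6=T
input #5, g=7, y=1: events B1->T, B3->S, B2->T, B5->T, B6->T; outcomes B1=T, B2=T, B3=S, B5=T, B6=T
the full pool covers 9 outcomes: B1=T, B1=F, B2=T, B2=F, B3=S, B3=E, B4=T, B5=T, B6=T
no size-1 subset reaches all 9 outcomes (best union: 6/9)
inputs {2, 3} (size 2) cover everything; no size-2 subset with a lexicographically smaller index list covers all 9

Answer: 2, 3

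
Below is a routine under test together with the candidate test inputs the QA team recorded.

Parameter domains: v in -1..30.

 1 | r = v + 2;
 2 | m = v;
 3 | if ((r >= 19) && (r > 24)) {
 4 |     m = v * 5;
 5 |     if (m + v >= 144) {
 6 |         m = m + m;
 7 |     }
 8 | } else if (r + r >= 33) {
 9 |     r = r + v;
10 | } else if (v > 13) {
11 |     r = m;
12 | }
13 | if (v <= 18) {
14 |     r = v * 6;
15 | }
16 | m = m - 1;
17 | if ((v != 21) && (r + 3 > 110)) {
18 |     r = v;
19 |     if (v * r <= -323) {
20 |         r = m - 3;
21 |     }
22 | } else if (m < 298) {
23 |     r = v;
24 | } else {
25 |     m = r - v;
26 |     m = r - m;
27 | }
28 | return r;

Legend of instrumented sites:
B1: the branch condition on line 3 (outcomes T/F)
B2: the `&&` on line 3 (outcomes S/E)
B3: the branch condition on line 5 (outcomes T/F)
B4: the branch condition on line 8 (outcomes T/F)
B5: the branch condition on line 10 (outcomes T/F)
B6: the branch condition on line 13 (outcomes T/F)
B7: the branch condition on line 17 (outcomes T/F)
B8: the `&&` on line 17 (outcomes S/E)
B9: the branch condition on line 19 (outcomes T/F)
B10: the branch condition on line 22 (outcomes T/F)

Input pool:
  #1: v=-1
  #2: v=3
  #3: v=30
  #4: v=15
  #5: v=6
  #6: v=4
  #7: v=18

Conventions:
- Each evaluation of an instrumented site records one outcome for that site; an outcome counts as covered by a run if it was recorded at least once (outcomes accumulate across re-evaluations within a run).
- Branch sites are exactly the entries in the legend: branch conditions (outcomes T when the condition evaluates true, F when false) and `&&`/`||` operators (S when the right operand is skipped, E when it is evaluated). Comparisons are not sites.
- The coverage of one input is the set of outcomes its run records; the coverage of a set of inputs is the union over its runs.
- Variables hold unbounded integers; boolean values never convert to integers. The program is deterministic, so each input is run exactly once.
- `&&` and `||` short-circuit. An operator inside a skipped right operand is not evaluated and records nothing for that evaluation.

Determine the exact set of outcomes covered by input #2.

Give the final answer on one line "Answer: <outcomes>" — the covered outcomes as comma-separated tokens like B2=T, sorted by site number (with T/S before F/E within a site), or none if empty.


Simulating input #2 (v=3) step by step:
  B2->S, B1->F, B4->F, B5->F, B6->T, B8->E, B7->F, B10->T
distinct outcomes covered: B1=F, B2=S, B4=F, B5=F, B6=T, B7=F, B8=E, B10=T
Answer: B1=F, B2=S, B4=F, B5=F, B6=T, B7=F, B8=E, B10=T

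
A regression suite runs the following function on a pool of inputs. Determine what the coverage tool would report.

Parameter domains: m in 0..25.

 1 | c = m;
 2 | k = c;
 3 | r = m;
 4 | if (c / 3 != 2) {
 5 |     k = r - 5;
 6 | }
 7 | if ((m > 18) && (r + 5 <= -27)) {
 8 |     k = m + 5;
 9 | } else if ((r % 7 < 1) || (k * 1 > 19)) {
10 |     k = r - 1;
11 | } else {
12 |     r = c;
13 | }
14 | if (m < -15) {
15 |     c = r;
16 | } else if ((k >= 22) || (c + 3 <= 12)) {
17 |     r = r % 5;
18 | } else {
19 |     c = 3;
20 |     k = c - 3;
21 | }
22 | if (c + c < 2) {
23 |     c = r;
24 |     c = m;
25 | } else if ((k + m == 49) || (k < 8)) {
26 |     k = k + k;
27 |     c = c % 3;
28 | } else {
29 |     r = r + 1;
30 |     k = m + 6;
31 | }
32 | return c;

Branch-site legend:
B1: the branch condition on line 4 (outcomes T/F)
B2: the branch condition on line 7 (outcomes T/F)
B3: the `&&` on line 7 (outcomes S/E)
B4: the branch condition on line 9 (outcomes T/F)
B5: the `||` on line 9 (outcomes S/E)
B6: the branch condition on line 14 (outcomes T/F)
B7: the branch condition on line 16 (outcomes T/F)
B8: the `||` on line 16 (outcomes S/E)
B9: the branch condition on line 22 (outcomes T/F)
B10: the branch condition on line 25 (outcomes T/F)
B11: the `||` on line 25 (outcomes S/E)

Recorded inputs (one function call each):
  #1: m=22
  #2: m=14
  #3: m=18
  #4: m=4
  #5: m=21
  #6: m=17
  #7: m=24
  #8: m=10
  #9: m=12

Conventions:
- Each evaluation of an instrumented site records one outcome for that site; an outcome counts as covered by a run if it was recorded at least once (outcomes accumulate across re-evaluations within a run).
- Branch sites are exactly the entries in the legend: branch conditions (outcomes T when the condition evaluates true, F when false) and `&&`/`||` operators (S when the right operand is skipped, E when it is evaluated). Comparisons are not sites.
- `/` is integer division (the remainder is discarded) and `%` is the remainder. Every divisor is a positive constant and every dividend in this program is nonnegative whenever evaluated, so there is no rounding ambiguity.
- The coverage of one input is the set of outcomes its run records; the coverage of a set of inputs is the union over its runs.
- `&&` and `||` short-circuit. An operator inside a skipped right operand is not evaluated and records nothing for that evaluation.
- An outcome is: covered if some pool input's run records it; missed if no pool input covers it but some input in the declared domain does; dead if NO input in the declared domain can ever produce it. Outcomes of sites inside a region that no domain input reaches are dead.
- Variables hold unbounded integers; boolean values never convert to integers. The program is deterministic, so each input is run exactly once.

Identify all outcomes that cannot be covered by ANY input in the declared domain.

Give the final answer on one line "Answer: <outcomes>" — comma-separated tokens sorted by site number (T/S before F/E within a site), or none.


checking every outcome against all 26 domain inputs:
  B2=T: never recorded by any domain input -> dead
  B6=T: never recorded by any domain input -> dead
  reachable outcomes have witnesses, e.g. B1=T (e.g. m=0), B1=F (e.g. m=6), B2=F (e.g. m=0), B3=S (e.g. m=0)
Answer: B2=T, B6=T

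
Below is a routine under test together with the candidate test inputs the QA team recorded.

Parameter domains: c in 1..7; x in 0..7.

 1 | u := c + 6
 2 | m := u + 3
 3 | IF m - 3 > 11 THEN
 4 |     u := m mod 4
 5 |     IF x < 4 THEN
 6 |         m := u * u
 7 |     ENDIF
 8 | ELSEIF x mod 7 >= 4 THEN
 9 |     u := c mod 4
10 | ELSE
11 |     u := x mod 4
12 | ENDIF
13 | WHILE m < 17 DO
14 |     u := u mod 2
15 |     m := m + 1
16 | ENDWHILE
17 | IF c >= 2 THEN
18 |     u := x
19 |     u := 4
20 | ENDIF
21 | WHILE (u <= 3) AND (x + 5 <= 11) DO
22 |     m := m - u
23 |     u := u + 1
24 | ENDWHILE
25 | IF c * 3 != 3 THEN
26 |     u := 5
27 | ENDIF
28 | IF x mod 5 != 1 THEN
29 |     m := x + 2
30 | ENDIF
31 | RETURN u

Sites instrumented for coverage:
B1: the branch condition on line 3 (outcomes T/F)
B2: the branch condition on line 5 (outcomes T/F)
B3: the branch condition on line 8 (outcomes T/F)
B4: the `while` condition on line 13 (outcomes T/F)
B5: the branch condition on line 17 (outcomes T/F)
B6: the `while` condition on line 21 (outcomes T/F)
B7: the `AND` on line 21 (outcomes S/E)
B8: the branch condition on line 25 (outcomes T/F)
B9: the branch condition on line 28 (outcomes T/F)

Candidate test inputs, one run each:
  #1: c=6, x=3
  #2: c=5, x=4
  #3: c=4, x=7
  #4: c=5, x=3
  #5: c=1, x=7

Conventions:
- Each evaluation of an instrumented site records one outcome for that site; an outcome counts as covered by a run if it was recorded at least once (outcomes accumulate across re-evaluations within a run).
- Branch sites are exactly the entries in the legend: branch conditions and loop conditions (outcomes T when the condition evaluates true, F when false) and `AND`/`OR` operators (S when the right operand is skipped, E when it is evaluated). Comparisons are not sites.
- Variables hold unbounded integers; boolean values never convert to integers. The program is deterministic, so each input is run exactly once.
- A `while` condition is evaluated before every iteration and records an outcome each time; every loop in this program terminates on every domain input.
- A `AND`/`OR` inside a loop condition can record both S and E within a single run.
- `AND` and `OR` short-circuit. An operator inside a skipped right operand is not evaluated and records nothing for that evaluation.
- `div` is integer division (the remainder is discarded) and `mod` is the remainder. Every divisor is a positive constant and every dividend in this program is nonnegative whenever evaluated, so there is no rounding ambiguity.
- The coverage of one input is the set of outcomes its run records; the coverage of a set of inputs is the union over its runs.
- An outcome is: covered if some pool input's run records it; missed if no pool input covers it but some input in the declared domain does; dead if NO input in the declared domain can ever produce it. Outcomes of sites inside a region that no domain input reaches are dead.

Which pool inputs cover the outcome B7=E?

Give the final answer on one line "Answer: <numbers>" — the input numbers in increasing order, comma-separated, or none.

input #1 (c=6, x=3): misses B7=E
input #2 (c=5, x=4): misses B7=E
input #3 (c=4, x=7): misses B7=E
input #4 (c=5, x=3): misses B7=E
input #5 (c=1, x=7): covers B7=E

Answer: 5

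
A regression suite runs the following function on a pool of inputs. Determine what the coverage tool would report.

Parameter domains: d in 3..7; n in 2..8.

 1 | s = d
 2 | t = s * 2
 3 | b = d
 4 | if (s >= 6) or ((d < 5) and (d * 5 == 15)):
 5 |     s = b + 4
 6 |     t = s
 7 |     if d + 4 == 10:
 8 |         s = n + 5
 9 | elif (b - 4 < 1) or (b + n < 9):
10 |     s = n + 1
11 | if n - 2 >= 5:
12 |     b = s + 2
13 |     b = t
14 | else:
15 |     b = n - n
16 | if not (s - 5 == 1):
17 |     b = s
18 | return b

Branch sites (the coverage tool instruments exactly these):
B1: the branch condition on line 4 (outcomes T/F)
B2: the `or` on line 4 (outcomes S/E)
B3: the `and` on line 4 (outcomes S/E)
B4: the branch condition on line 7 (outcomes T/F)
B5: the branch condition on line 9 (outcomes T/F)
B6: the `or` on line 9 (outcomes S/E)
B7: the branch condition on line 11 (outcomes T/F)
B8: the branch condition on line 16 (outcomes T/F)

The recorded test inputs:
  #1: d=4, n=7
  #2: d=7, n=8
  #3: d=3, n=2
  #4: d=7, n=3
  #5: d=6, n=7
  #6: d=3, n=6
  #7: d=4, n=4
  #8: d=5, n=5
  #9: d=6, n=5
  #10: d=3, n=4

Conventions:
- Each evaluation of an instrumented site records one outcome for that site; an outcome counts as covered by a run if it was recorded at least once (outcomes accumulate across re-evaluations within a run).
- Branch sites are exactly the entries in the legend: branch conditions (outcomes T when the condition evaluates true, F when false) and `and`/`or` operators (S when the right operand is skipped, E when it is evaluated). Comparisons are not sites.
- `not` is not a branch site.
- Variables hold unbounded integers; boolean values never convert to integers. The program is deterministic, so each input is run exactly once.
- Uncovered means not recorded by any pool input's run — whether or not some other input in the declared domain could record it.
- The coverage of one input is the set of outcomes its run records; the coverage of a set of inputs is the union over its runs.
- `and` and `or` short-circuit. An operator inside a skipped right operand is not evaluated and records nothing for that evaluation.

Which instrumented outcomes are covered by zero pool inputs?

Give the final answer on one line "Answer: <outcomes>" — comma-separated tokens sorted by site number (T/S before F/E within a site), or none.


#1 (d=4, n=7) -> B2->E, B3->E, B1->F, B6->S, B5->T, B7->T, B8->T; covered: B1=F, B2=E, B3=E, B5=T, B6=S, B7=T, B8=T
#2 (d=7, n=8) -> B2->S, B1->T, B4->F, B7->T, B8->T; covered: B1=T, B2=S, B4=F, B7=T, B8=T
#3 (d=3, n=2) -> B2->E, B3->E, B1->T, B4->F, B7->F, B8->T; covered: B1=T, B2=E, B3=E, B4=F, B7=F, B8=T
#4 (d=7, n=3) -> B2->S, B1->T, B4->F, B7->F, B8->T; covered: B1=T, B2=S, B4=F, B7=F, B8=T
#5 (d=6, n=7) -> B2->S, B1->T, B4->T, B7->T, B8->T; covered: B1=T, B2=S, B4=T, B7=T, B8=T
#6 (d=3, n=6) -> B2->E, B3->E, B1->T, B4->F, B7->F, B8->T; covered: B1=T, B2=E, B3=E, B4=F, B7=F, B8=T
#7 (d=4, n=4) -> B2->E, B3->E, B1->F, B6->S, B5->T, B7->F, B8->T; covered: B1=F, B2=E, B3=E, B5=T, B6=S, B7=F, B8=T
#8 (d=5, n=5) -> B2->E, B3->S, B1->F, B6->E, B5->F, B7->F, B8->T; covered: B1=F, B2=E, B3=S, B5=F, B6=E, B7=F, B8=T
#9 (d=6, n=5) -> B2->S, B1->T, B4->T, B7->F, B8->T; covered: B1=T, B2=S, B4=T, B7=F, B8=T
#10 (d=3, n=4) -> B2->E, B3->E, B1->T, B4->F, B7->F, B8->T; covered: B1=T, B2=E, B3=E, B4=F, B7=F, B8=T
union over the pool: B1=T, B1=F, B2=S, B2=E, B3=S, B3=E, B4=T, B4=F, B5=T, B5=F, B6=S, B6=E, B7=T, B7=F, B8=T
uncovered (1 of 16): B8=F
Answer: B8=F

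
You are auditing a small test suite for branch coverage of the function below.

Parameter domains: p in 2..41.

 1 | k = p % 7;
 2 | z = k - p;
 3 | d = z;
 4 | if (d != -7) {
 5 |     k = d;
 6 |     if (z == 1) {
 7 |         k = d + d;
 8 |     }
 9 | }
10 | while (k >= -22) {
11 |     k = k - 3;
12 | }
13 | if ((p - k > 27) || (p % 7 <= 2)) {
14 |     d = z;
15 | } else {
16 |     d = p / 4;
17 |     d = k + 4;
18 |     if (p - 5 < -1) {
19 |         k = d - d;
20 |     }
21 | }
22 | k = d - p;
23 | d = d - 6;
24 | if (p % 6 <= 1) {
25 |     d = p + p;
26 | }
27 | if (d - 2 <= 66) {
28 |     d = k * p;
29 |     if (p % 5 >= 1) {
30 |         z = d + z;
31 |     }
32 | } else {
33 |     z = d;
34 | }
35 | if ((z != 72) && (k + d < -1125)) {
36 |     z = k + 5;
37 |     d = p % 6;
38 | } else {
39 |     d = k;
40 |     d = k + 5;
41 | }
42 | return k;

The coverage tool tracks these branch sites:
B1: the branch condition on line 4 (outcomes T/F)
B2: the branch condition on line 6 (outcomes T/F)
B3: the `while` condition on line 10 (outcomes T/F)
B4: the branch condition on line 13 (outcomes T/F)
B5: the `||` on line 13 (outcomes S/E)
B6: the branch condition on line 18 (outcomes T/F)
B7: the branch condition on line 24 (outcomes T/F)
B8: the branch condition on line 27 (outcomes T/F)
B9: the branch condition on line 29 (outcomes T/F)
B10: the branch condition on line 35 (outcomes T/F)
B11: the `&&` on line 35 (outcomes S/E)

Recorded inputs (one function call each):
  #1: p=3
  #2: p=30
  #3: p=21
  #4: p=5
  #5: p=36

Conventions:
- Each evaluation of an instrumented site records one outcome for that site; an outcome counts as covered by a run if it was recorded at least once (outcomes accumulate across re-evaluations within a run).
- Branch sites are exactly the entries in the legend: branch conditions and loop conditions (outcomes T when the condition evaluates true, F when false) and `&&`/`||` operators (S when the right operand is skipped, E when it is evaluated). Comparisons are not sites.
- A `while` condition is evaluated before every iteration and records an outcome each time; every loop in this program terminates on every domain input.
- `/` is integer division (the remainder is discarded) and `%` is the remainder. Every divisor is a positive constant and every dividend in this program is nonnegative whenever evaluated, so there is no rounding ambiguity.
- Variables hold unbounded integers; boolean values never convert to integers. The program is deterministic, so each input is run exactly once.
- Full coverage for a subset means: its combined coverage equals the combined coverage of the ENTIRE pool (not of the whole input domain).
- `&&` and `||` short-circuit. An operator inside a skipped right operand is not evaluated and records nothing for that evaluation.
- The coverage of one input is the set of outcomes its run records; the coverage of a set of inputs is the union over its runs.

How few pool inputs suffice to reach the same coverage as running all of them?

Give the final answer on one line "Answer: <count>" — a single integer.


#1 (p=3) -> B1->T, B2->F, B3->T, B3->T, B3->T, B3->T, B3->T, B3->T, B3->T, B3->T, B3->F, B5->E, B4->F, B6->T, ...; covered: B1=T, B2=F, B3=T, B3=F, B4=F, B5=E, B6=T, B7=F, B8=T, B9=T, B10=F, B11=E
#2 (p=30) -> B1->T, B2->F, B3->F, B5->S, B4->T, B7->T, B8->T, B9->F, B11->E, B10->T; covered: B1=T, B2=F, B3=F, B4=T, B5=S, B7=T, B8=T, B9=F, B10=T, B11=E
#3 (p=21) -> B1->T, B2->F, B3->T, B3->F, B5->S, B4->T, B7->F, B8->T, B9->T, B11->E, B10->F; covered: B1=T, B2=F, B3=T, B3=F, B4=T, B5=S, B7=F, B8=T, B9=T, B10=F, B11=E
#4 (p=5) -> B1->T, B2->F, B3->T, B3->T, B3->T, B3->T, B3->T, B3->T, B3->T, B3->T, B3->F, B5->S, B4->T, B7->F, ...; covered: B1=T, B2=F, B3=T, B3=F, B4=T, B5=S, B7=F, B8=T, B9=F, B10=F, B11=E
#5 (p=36) -> B1->T, B2->F, B3->F, B5->S, B4->T, B7->T, B8->F, B11->S, B10->F; covered: B1=T, B2=F, B3=F, B4=T, B5=S, B7=T, B8=F, B10=F, B11=S
pool-wide coverage (19 outcomes): B1=T, B2=F, B3=T, B3=F, B4=T, B4=F, B5=S, B5=E, B6=T, B7=T, B7=F, B8=T, B8=F, B9=T, B9=F, B10=T, B10=F, B11=S, B11=E
no size-1 subset reaches all 19 outcomes (best union: 12/19)
no size-2 subset reaches all 19 outcomes (best union: 17/19)
size 3: inputs {1, 2, 5} cover all 19 outcomes, and no lexicographically smaller subset of this size does
Answer: 3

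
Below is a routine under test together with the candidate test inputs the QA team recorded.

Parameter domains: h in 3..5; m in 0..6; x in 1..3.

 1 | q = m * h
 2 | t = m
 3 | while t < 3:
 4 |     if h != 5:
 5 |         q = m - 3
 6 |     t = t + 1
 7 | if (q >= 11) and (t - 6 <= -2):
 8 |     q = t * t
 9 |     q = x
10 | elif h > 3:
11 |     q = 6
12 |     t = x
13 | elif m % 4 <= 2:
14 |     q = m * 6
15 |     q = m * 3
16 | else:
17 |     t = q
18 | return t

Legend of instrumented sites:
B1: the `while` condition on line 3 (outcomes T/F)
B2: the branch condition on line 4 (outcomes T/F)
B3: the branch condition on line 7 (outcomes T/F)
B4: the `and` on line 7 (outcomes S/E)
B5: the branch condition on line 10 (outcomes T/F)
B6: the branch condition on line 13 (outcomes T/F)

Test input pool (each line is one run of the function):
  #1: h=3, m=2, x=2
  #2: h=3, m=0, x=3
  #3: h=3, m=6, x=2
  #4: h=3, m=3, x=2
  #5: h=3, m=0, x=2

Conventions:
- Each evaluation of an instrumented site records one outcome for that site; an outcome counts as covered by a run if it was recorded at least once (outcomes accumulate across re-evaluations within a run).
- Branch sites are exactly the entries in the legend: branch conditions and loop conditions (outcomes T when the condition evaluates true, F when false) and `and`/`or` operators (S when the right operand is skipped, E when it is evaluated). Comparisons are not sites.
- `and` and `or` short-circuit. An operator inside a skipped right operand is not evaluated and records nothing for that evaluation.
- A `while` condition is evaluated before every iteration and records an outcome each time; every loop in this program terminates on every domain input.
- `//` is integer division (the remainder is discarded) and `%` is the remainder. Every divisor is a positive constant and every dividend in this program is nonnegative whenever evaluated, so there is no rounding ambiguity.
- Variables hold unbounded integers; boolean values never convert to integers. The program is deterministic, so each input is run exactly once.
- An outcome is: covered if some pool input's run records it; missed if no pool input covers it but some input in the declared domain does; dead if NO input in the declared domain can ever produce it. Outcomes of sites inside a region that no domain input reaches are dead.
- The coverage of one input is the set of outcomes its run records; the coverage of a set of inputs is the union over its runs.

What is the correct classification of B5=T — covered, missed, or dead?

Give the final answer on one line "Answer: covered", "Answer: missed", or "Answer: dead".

no pool input records B5=T
but domain input (h=4, m=0, x=1) does record it -> reachable, so missed

Answer: missed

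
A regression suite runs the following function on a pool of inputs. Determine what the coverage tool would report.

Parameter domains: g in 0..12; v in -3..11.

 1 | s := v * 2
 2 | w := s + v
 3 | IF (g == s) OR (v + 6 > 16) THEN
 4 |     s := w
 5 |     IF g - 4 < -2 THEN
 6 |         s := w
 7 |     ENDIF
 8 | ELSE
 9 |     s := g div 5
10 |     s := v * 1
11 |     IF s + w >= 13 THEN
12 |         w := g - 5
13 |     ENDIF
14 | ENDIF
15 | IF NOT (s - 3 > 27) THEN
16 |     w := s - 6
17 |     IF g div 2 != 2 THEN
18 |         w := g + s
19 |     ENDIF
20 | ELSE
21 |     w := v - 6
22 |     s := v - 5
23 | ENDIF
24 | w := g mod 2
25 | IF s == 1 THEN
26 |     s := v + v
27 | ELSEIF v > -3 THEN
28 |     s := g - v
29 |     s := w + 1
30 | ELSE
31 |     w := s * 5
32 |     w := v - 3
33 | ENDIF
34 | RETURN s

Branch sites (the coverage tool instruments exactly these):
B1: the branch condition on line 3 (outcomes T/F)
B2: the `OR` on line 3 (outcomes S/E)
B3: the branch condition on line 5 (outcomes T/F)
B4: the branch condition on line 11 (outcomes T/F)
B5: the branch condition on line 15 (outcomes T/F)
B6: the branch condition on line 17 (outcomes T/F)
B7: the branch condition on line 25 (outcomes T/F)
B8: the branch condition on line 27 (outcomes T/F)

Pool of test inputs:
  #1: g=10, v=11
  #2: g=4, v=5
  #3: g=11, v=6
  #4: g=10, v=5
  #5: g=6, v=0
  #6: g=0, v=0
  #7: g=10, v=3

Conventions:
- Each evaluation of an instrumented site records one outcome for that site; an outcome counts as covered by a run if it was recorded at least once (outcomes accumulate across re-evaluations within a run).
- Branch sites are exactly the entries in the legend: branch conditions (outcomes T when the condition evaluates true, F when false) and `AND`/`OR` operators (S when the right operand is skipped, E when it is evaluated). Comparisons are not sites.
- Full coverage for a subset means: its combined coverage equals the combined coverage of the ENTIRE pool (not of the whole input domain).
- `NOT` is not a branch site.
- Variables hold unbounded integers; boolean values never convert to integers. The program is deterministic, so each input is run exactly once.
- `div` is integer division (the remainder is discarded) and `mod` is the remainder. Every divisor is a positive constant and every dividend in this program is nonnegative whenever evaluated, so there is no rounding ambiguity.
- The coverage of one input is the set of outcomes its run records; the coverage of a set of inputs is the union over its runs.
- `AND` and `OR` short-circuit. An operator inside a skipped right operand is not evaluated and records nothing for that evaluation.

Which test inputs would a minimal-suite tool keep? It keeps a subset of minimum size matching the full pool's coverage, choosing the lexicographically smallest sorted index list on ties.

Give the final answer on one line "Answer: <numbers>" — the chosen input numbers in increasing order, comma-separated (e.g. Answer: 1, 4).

input #1, g=10, v=11: events B2->E, B1->T, B3->F, B5->F, B7->F, B8->T; outcomes B1=T, B2=E, B3=F, B5=F, B7=F, B8=T
input #2, g=4, v=5: events B2->E, B1->F, B4->T, B5->T, B6->F, B7->F, B8->T; outcomes B1=F, B2=E, B4=T, B5=T, B6=F, B7=F, B8=T
input #3, g=11, v=6: events B2->E, B1->F, B4->T, B5->T, B6->T, B7->F, B8->T; outcomes B1=F, B2=E, B4=T, B5=T, B6=T, B7=F, B8=T
input #4, g=10, v=5: events B2->S, B1->T, B3->F, B5->T, B6->T, B7->F, B8->T; outcomes B1=T, B2=S, B3=F, B5=T, B6=T, B7=F, B8=T
input #5, g=6, v=0: events B2->E, B1->F, B4->F, B5->T, B6->T, B7->F, B8->T; outcomes B1=F, B2=E, B4=F, B5=T, B6=T, B7=F, B8=T
input #6, g=0, v=0: events B2->S, B1->T, B3->T, B5->T, B6->T, B7->F, B8->T; outcomes B1=T, B2=S, B3=T, B5=T, B6=T, B7=F, B8=T
input #7, g=10, v=3: events B2->E, B1->F, B4->F, B5->T, B6->T, B7->F, B8->T; outcomes B1=F, B2=E, B4=F, B5=T, B6=T, B7=F, B8=T
together the pool reaches 14 outcomes: B1=T, B1=F, B2=S, B2=E, B3=T, B3=F, B4=T, B4=F, B5=T, B5=F, B6=T, B6=F, B7=F, B8=T
checked all size-1 subsets: none covers 14 outcomes (max 7/14)
checked all size-2 subsets: none covers 14 outcomes (max 11/14)
checked all size-3 subsets: none covers 14 outcomes (max 13/14)
inputs {1, 2, 5, 6} (size 4) cover everything; no size-4 subset with a lexicographically smaller index list covers all 14

Answer: 1, 2, 5, 6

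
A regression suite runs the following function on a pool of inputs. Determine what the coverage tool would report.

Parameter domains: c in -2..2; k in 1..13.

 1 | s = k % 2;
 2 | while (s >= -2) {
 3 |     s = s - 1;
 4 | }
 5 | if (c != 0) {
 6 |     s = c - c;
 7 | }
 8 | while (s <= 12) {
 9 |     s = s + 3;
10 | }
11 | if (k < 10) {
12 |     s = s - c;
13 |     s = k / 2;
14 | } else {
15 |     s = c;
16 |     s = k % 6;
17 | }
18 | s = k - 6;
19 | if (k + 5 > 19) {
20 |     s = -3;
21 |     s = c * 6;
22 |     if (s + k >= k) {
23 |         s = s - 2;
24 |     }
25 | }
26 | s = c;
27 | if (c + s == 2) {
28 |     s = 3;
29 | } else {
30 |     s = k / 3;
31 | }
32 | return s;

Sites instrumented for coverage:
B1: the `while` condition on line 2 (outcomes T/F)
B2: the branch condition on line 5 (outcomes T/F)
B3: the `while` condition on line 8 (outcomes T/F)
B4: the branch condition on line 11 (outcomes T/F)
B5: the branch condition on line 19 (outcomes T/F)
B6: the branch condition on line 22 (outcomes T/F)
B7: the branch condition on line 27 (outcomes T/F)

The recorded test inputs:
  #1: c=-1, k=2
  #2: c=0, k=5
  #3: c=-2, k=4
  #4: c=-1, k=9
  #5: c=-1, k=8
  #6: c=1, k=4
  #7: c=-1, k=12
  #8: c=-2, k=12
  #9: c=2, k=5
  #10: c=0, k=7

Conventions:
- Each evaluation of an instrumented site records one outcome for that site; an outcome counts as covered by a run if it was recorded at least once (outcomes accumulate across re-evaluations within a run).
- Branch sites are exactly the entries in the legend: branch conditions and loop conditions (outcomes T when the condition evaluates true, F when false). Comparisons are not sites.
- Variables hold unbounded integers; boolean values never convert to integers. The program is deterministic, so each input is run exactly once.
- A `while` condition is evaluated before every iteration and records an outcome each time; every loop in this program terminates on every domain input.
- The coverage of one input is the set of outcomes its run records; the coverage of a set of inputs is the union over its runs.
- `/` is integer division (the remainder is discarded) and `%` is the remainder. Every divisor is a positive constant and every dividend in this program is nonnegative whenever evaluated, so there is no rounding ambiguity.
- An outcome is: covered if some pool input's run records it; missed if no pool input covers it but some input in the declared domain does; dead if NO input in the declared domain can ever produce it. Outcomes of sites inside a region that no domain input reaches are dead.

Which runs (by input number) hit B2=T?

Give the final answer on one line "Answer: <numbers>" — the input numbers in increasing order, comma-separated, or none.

input #1 (c=-1, k=2): hits B2=T
input #2 (c=0, k=5): never hits B2=T
input #3 (c=-2, k=4): hits B2=T
input #4 (c=-1, k=9): hits B2=T
input #5 (c=-1, k=8): hits B2=T
input #6 (c=1, k=4): hits B2=T
input #7 (c=-1, k=12): hits B2=T
input #8 (c=-2, k=12): hits B2=T
input #9 (c=2, k=5): hits B2=T
input #10 (c=0, k=7): never hits B2=T

Answer: 1, 3, 4, 5, 6, 7, 8, 9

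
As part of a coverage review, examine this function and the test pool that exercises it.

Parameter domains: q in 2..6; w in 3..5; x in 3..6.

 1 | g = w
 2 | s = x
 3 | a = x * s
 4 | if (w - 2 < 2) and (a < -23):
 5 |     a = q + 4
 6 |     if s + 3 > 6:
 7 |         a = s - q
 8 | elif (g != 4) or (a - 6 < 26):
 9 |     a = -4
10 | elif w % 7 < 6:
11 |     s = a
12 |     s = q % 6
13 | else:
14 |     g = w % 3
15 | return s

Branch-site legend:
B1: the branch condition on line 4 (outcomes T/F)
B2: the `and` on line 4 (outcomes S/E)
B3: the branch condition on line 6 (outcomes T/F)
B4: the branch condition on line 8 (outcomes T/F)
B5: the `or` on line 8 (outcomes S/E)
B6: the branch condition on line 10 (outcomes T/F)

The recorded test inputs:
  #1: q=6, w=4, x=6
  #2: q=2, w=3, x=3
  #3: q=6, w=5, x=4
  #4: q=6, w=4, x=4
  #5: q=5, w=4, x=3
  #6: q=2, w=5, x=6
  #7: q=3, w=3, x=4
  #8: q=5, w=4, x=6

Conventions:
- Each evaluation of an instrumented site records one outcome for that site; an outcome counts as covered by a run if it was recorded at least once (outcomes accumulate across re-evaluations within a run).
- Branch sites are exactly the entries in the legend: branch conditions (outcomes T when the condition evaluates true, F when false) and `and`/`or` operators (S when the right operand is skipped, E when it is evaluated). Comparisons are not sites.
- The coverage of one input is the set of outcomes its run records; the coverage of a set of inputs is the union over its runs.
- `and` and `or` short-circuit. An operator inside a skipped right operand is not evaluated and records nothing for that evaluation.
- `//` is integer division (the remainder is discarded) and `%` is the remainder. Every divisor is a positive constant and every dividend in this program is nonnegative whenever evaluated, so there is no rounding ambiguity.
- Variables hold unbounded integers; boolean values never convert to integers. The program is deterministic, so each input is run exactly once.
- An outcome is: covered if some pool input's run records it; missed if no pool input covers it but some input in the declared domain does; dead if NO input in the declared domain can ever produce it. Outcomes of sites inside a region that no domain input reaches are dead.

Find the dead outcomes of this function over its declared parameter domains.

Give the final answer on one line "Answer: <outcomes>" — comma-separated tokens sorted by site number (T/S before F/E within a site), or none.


sweeping the full domain (60 inputs) for each outcome:
  B1=T: never recorded by any domain input -> dead
  B3=T: never recorded by any domain input -> dead
  B3=F: never recorded by any domain input -> dead
  B6=F: never recorded by any domain input -> dead
  reachable outcomes have witnesses, e.g. B1=F (e.g. q=2, w=3, x=3), B2=S (e.g. q=2, w=4, x=3), B2=E (e.g. q=2, w=3, x=3), B4=T (e.g. q=2, w=3, x=3)
Answer: B1=T, B3=T, B3=F, B6=F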